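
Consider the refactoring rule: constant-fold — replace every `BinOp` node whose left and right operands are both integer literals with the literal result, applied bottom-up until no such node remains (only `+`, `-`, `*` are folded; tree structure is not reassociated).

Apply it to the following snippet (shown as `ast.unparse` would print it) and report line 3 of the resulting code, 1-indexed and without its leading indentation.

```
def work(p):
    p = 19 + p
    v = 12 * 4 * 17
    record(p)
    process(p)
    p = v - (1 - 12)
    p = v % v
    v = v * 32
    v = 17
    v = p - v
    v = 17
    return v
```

v = 816

Transformed code:
def work(p):
    p = 19 + p
    v = 816
    record(p)
    process(p)
    p = v - -11
    p = v % v
    v = v * 32
    v = 17
    v = p - v
    v = 17
    return v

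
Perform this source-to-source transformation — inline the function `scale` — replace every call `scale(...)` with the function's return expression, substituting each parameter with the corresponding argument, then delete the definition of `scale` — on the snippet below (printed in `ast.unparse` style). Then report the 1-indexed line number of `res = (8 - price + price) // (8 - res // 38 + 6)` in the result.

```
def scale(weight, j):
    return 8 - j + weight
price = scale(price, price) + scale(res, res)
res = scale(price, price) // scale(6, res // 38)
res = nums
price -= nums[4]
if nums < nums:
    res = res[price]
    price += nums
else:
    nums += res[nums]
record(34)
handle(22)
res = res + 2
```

2

Transformed code:
price = 8 - price + price + (8 - res + res)
res = (8 - price + price) // (8 - res // 38 + 6)
res = nums
price -= nums[4]
if nums < nums:
    res = res[price]
    price += nums
else:
    nums += res[nums]
record(34)
handle(22)
res = res + 2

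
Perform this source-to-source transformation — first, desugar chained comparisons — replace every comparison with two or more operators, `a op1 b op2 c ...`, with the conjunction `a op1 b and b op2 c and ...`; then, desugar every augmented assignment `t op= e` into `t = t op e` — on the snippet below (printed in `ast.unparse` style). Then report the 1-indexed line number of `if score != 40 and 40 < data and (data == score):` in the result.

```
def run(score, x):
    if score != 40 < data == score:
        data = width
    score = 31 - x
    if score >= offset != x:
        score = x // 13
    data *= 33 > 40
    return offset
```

2

Transformed code:
def run(score, x):
    if score != 40 and 40 < data and (data == score):
        data = width
    score = 31 - x
    if score >= offset and offset != x:
        score = x // 13
    data = data * (33 > 40)
    return offset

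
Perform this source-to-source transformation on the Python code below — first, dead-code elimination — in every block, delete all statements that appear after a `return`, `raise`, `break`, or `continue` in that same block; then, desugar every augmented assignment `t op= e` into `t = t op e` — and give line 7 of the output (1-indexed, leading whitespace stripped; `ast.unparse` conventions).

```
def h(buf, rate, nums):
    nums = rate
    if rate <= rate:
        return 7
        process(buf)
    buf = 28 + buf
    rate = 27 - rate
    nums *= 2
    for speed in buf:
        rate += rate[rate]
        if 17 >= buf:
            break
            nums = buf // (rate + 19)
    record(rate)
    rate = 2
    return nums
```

nums = nums * 2

Transformed code:
def h(buf, rate, nums):
    nums = rate
    if rate <= rate:
        return 7
    buf = 28 + buf
    rate = 27 - rate
    nums = nums * 2
    for speed in buf:
        rate = rate + rate[rate]
        if 17 >= buf:
            break
    record(rate)
    rate = 2
    return nums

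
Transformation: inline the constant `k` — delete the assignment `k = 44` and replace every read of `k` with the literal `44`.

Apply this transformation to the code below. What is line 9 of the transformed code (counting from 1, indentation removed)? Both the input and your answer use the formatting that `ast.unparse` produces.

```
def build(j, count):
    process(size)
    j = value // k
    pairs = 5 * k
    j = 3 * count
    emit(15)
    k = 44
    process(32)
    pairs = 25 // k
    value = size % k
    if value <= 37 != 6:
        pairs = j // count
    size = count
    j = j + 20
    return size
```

value = size % 44

Transformed code:
def build(j, count):
    process(size)
    j = value // 44
    pairs = 5 * 44
    j = 3 * count
    emit(15)
    process(32)
    pairs = 25 // 44
    value = size % 44
    if value <= 37 != 6:
        pairs = j // count
    size = count
    j = j + 20
    return size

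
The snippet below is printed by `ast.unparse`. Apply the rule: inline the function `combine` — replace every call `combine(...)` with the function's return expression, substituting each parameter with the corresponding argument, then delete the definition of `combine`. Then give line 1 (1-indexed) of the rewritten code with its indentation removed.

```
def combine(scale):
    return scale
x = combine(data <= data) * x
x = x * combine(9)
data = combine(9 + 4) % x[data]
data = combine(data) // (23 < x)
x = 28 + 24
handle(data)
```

x = (data <= data) * x

Transformed code:
x = (data <= data) * x
x = x * 9
data = (9 + 4) % x[data]
data = data // (23 < x)
x = 28 + 24
handle(data)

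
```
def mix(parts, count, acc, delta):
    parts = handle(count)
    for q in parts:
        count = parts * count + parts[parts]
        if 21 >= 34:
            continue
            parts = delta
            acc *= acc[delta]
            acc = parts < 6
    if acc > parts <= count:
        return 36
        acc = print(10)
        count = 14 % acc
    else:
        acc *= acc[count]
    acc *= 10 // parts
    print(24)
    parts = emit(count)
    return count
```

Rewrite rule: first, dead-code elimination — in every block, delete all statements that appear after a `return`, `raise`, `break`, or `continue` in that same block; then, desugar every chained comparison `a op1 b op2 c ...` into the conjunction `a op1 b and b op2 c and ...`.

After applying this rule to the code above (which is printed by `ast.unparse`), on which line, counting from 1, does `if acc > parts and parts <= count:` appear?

7

Transformed code:
def mix(parts, count, acc, delta):
    parts = handle(count)
    for q in parts:
        count = parts * count + parts[parts]
        if 21 >= 34:
            continue
    if acc > parts and parts <= count:
        return 36
    else:
        acc *= acc[count]
    acc *= 10 // parts
    print(24)
    parts = emit(count)
    return count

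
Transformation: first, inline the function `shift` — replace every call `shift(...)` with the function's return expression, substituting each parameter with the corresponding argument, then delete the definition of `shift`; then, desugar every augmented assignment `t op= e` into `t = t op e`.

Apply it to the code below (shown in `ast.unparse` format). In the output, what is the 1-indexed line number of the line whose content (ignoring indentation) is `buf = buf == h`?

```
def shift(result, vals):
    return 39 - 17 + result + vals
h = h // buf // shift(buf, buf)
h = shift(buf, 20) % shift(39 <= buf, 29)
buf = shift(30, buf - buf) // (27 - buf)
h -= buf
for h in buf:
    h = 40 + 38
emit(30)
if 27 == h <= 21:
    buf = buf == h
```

9

Transformed code:
h = h // buf // (39 - 17 + buf + buf)
h = (39 - 17 + buf + 20) % (39 - 17 + (39 <= buf) + 29)
buf = (39 - 17 + 30 + (buf - buf)) // (27 - buf)
h = h - buf
for h in buf:
    h = 40 + 38
emit(30)
if 27 == h <= 21:
    buf = buf == h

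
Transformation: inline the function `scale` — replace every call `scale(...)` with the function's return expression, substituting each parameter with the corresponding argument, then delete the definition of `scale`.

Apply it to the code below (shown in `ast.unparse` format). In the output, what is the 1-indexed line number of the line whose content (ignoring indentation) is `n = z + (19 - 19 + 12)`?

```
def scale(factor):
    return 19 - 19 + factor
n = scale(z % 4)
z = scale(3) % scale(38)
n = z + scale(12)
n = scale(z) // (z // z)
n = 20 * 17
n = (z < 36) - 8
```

Transformed code:
n = 19 - 19 + z % 4
z = (19 - 19 + 3) % (19 - 19 + 38)
n = z + (19 - 19 + 12)
n = (19 - 19 + z) // (z // z)
n = 20 * 17
n = (z < 36) - 8

3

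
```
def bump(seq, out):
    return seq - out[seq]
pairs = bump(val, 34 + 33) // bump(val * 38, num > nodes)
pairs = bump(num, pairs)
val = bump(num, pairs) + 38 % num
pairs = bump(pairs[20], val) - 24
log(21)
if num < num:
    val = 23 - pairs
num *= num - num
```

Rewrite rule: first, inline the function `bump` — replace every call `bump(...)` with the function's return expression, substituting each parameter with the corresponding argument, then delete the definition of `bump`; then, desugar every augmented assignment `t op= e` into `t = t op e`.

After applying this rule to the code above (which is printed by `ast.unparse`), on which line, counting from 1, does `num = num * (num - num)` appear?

8

Transformed code:
pairs = (val - (34 + 33)[val]) // (val * 38 - (num > nodes)[val * 38])
pairs = num - pairs[num]
val = num - pairs[num] + 38 % num
pairs = pairs[20] - val[pairs[20]] - 24
log(21)
if num < num:
    val = 23 - pairs
num = num * (num - num)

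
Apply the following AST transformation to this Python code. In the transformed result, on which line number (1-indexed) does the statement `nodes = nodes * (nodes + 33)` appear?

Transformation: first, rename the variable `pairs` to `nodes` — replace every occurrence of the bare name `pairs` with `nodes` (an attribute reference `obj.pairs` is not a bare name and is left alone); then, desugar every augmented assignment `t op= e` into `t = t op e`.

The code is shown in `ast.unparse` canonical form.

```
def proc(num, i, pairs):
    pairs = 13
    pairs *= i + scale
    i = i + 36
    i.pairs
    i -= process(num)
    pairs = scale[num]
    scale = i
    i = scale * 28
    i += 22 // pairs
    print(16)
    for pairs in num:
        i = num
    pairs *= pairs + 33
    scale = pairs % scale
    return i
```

14

Transformed code:
def proc(num, i, nodes):
    nodes = 13
    nodes = nodes * (i + scale)
    i = i + 36
    i.pairs
    i = i - process(num)
    nodes = scale[num]
    scale = i
    i = scale * 28
    i = i + 22 // nodes
    print(16)
    for nodes in num:
        i = num
    nodes = nodes * (nodes + 33)
    scale = nodes % scale
    return i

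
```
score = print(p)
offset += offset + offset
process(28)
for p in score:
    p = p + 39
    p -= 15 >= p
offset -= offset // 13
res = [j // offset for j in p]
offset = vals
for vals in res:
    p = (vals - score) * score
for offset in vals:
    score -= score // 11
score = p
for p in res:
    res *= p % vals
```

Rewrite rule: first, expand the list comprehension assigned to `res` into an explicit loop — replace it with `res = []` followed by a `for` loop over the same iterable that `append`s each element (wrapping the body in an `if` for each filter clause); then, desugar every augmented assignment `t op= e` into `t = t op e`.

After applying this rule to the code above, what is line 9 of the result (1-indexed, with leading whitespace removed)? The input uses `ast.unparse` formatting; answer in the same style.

Transformed code:
score = print(p)
offset = offset + (offset + offset)
process(28)
for p in score:
    p = p + 39
    p = p - (15 >= p)
offset = offset - offset // 13
res = []
for j in p:
    res.append(j // offset)
offset = vals
for vals in res:
    p = (vals - score) * score
for offset in vals:
    score = score - score // 11
score = p
for p in res:
    res = res * (p % vals)

for j in p:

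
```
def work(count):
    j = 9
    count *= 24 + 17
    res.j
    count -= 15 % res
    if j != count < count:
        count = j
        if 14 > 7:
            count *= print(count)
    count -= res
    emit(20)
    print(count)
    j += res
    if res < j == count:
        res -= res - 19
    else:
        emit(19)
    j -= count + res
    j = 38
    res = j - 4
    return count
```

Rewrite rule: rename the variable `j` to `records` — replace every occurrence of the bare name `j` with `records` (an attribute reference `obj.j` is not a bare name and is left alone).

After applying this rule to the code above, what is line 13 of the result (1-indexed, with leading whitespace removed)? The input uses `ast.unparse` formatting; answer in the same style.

Transformed code:
def work(count):
    records = 9
    count *= 24 + 17
    res.j
    count -= 15 % res
    if records != count < count:
        count = records
        if 14 > 7:
            count *= print(count)
    count -= res
    emit(20)
    print(count)
    records += res
    if res < records == count:
        res -= res - 19
    else:
        emit(19)
    records -= count + res
    records = 38
    res = records - 4
    return count

records += res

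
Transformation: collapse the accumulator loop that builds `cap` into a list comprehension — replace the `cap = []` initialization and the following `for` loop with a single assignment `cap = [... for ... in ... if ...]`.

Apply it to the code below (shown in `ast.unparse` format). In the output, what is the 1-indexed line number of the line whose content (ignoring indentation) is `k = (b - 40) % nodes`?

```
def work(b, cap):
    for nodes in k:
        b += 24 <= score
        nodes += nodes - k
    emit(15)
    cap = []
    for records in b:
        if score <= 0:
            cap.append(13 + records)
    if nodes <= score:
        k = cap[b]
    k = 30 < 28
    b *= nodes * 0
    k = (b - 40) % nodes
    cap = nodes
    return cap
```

Transformed code:
def work(b, cap):
    for nodes in k:
        b += 24 <= score
        nodes += nodes - k
    emit(15)
    cap = [13 + records for records in b if score <= 0]
    if nodes <= score:
        k = cap[b]
    k = 30 < 28
    b *= nodes * 0
    k = (b - 40) % nodes
    cap = nodes
    return cap

11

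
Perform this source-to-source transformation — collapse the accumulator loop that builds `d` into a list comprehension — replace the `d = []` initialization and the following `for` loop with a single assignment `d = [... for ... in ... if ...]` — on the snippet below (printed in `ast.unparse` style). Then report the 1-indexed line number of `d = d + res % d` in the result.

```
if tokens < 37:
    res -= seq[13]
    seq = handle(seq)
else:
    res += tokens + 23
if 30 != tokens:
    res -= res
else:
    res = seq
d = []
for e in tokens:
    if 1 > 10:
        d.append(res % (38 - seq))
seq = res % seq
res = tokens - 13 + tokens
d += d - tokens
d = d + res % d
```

14

Transformed code:
if tokens < 37:
    res -= seq[13]
    seq = handle(seq)
else:
    res += tokens + 23
if 30 != tokens:
    res -= res
else:
    res = seq
d = [res % (38 - seq) for e in tokens if 1 > 10]
seq = res % seq
res = tokens - 13 + tokens
d += d - tokens
d = d + res % d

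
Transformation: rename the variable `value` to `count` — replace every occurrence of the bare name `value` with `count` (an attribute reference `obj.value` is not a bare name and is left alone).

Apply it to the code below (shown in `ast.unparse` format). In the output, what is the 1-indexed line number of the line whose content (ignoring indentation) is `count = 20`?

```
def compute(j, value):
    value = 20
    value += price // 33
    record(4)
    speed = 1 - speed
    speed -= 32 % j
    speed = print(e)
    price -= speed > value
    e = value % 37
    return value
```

2

Transformed code:
def compute(j, count):
    count = 20
    count += price // 33
    record(4)
    speed = 1 - speed
    speed -= 32 % j
    speed = print(e)
    price -= speed > count
    e = count % 37
    return count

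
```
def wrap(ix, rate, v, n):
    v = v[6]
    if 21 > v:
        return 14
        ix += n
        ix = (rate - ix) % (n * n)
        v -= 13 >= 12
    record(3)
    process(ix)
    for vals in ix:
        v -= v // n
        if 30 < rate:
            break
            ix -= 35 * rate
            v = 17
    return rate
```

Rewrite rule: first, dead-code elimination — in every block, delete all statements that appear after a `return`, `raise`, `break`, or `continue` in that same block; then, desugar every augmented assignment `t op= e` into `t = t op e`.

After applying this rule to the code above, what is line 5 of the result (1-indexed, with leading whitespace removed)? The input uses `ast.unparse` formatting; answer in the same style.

record(3)

Transformed code:
def wrap(ix, rate, v, n):
    v = v[6]
    if 21 > v:
        return 14
    record(3)
    process(ix)
    for vals in ix:
        v = v - v // n
        if 30 < rate:
            break
    return rate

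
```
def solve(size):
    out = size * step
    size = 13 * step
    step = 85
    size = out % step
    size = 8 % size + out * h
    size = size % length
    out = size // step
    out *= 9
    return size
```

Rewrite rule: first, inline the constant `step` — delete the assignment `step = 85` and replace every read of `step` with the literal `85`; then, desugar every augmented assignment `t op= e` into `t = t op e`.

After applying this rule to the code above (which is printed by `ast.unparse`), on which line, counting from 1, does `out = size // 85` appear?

Transformed code:
def solve(size):
    out = size * 85
    size = 13 * 85
    size = out % 85
    size = 8 % size + out * h
    size = size % length
    out = size // 85
    out = out * 9
    return size

7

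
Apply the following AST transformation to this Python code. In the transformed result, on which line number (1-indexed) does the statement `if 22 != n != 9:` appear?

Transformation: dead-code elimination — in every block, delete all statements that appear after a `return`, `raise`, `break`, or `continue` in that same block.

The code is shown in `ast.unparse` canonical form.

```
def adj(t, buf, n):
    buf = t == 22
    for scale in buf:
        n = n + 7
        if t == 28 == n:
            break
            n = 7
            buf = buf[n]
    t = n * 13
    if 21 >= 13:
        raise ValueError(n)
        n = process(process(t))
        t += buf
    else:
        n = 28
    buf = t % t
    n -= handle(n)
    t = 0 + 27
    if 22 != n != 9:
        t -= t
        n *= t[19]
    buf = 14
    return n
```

15

Transformed code:
def adj(t, buf, n):
    buf = t == 22
    for scale in buf:
        n = n + 7
        if t == 28 == n:
            break
    t = n * 13
    if 21 >= 13:
        raise ValueError(n)
    else:
        n = 28
    buf = t % t
    n -= handle(n)
    t = 0 + 27
    if 22 != n != 9:
        t -= t
        n *= t[19]
    buf = 14
    return n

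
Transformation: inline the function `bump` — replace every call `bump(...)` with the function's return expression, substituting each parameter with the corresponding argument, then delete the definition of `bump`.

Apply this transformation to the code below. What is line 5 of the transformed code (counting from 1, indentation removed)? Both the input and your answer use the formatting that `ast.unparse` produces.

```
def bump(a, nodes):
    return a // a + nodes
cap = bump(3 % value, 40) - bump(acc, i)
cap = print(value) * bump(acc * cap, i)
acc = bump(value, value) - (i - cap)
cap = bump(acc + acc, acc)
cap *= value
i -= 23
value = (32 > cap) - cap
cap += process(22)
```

cap *= value

Transformed code:
cap = 3 % value // (3 % value) + 40 - (acc // acc + i)
cap = print(value) * (acc * cap // (acc * cap) + i)
acc = value // value + value - (i - cap)
cap = (acc + acc) // (acc + acc) + acc
cap *= value
i -= 23
value = (32 > cap) - cap
cap += process(22)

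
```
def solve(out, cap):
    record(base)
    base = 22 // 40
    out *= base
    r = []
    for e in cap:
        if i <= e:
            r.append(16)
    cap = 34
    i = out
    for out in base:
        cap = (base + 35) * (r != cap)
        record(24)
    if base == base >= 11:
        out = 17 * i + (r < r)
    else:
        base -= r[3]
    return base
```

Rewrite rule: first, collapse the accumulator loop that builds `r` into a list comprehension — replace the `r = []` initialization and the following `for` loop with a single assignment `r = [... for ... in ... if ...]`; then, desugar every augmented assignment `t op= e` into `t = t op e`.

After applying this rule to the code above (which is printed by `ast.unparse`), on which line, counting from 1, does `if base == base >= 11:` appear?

Transformed code:
def solve(out, cap):
    record(base)
    base = 22 // 40
    out = out * base
    r = [16 for e in cap if i <= e]
    cap = 34
    i = out
    for out in base:
        cap = (base + 35) * (r != cap)
        record(24)
    if base == base >= 11:
        out = 17 * i + (r < r)
    else:
        base = base - r[3]
    return base

11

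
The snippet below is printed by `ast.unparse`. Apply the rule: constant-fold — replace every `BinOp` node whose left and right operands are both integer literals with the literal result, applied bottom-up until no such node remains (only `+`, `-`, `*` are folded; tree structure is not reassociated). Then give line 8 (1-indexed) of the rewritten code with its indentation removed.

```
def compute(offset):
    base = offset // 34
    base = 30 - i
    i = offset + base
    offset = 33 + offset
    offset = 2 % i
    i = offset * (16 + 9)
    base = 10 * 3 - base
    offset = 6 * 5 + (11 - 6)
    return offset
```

base = 30 - base

Transformed code:
def compute(offset):
    base = offset // 34
    base = 30 - i
    i = offset + base
    offset = 33 + offset
    offset = 2 % i
    i = offset * 25
    base = 30 - base
    offset = 35
    return offset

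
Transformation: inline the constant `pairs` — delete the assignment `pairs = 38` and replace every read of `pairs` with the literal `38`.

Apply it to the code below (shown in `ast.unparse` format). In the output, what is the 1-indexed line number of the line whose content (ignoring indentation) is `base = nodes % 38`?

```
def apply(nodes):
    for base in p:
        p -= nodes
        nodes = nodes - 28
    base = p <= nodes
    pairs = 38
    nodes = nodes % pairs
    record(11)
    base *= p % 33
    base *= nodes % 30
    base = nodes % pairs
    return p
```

Transformed code:
def apply(nodes):
    for base in p:
        p -= nodes
        nodes = nodes - 28
    base = p <= nodes
    nodes = nodes % 38
    record(11)
    base *= p % 33
    base *= nodes % 30
    base = nodes % 38
    return p

10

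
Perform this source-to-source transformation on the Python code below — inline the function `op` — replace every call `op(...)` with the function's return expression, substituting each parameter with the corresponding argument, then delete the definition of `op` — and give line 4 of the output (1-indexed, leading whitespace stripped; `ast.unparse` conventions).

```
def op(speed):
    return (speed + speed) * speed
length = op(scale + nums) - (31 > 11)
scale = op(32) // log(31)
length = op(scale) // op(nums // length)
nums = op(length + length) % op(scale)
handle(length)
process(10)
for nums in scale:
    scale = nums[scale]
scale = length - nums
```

Transformed code:
length = (scale + nums + (scale + nums)) * (scale + nums) - (31 > 11)
scale = (32 + 32) * 32 // log(31)
length = (scale + scale) * scale // ((nums // length + nums // length) * (nums // length))
nums = (length + length + (length + length)) * (length + length) % ((scale + scale) * scale)
handle(length)
process(10)
for nums in scale:
    scale = nums[scale]
scale = length - nums

nums = (length + length + (length + length)) * (length + length) % ((scale + scale) * scale)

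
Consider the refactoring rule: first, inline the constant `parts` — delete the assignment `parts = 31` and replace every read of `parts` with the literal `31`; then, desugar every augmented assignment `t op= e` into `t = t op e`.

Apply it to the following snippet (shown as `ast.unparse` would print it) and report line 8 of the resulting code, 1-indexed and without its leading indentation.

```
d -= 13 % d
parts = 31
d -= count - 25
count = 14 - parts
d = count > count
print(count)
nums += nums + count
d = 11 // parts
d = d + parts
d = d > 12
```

d = d + 31

Transformed code:
d = d - 13 % d
d = d - (count - 25)
count = 14 - 31
d = count > count
print(count)
nums = nums + (nums + count)
d = 11 // 31
d = d + 31
d = d > 12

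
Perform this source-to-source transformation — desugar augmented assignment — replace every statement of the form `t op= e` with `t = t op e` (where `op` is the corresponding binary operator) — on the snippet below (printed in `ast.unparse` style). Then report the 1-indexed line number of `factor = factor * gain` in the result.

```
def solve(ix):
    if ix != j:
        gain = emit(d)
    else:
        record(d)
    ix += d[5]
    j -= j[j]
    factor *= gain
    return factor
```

8

Transformed code:
def solve(ix):
    if ix != j:
        gain = emit(d)
    else:
        record(d)
    ix = ix + d[5]
    j = j - j[j]
    factor = factor * gain
    return factor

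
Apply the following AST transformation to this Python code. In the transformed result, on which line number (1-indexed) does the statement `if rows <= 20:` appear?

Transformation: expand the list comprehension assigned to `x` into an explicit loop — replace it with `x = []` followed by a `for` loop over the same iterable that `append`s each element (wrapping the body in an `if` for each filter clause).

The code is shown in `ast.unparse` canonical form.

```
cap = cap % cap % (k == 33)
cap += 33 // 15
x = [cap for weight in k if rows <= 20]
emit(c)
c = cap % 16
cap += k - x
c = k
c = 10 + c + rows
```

Transformed code:
cap = cap % cap % (k == 33)
cap += 33 // 15
x = []
for weight in k:
    if rows <= 20:
        x.append(cap)
emit(c)
c = cap % 16
cap += k - x
c = k
c = 10 + c + rows

5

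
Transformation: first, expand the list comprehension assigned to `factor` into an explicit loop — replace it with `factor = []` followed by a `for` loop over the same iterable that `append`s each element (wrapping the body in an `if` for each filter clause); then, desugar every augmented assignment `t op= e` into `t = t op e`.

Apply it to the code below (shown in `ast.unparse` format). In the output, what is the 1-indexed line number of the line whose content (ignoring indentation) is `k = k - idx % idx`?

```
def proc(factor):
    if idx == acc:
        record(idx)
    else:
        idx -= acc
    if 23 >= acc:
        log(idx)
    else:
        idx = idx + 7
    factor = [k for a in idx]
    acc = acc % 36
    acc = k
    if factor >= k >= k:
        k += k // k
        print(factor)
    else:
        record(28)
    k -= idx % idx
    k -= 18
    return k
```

20

Transformed code:
def proc(factor):
    if idx == acc:
        record(idx)
    else:
        idx = idx - acc
    if 23 >= acc:
        log(idx)
    else:
        idx = idx + 7
    factor = []
    for a in idx:
        factor.append(k)
    acc = acc % 36
    acc = k
    if factor >= k >= k:
        k = k + k // k
        print(factor)
    else:
        record(28)
    k = k - idx % idx
    k = k - 18
    return k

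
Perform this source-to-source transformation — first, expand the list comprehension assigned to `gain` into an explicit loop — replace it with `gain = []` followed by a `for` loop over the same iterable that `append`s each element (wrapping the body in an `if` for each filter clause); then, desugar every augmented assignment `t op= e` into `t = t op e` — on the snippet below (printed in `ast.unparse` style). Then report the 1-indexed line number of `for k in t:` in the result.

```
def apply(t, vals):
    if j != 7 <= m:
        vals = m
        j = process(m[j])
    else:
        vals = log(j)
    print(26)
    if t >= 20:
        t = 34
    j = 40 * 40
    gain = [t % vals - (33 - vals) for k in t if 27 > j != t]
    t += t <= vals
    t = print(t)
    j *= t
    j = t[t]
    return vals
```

Transformed code:
def apply(t, vals):
    if j != 7 <= m:
        vals = m
        j = process(m[j])
    else:
        vals = log(j)
    print(26)
    if t >= 20:
        t = 34
    j = 40 * 40
    gain = []
    for k in t:
        if 27 > j != t:
            gain.append(t % vals - (33 - vals))
    t = t + (t <= vals)
    t = print(t)
    j = j * t
    j = t[t]
    return vals

12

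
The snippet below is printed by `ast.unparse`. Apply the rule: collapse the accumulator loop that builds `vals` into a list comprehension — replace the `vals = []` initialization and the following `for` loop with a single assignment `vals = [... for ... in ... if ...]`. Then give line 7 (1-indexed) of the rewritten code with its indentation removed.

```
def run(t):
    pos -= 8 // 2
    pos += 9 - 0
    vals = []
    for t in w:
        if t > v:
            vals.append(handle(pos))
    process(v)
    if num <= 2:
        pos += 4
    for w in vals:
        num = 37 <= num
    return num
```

pos += 4

Transformed code:
def run(t):
    pos -= 8 // 2
    pos += 9 - 0
    vals = [handle(pos) for t in w if t > v]
    process(v)
    if num <= 2:
        pos += 4
    for w in vals:
        num = 37 <= num
    return num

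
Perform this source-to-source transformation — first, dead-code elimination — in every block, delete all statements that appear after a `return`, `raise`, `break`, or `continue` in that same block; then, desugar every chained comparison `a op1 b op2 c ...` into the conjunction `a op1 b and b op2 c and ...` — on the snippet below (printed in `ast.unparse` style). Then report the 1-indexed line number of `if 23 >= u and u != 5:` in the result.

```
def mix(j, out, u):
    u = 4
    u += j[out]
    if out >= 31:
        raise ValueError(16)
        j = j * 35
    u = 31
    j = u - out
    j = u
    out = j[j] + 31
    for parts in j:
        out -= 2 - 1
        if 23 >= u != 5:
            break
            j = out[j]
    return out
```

Transformed code:
def mix(j, out, u):
    u = 4
    u += j[out]
    if out >= 31:
        raise ValueError(16)
    u = 31
    j = u - out
    j = u
    out = j[j] + 31
    for parts in j:
        out -= 2 - 1
        if 23 >= u and u != 5:
            break
    return out

12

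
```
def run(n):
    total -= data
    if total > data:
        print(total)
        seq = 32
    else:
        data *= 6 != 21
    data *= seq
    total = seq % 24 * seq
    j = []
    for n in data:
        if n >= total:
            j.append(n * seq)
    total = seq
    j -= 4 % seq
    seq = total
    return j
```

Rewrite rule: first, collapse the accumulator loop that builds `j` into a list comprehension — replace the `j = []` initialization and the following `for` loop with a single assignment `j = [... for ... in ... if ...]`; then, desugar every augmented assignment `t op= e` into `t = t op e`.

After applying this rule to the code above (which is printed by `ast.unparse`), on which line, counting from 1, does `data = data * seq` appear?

8

Transformed code:
def run(n):
    total = total - data
    if total > data:
        print(total)
        seq = 32
    else:
        data = data * (6 != 21)
    data = data * seq
    total = seq % 24 * seq
    j = [n * seq for n in data if n >= total]
    total = seq
    j = j - 4 % seq
    seq = total
    return j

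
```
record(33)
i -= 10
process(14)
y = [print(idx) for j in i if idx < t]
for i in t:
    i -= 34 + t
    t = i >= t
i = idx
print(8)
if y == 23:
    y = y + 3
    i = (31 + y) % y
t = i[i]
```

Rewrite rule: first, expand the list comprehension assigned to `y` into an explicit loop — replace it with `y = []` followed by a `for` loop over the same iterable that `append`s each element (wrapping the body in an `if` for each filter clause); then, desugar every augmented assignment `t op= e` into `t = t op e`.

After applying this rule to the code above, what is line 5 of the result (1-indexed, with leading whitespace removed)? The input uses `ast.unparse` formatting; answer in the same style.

for j in i:

Transformed code:
record(33)
i = i - 10
process(14)
y = []
for j in i:
    if idx < t:
        y.append(print(idx))
for i in t:
    i = i - (34 + t)
    t = i >= t
i = idx
print(8)
if y == 23:
    y = y + 3
    i = (31 + y) % y
t = i[i]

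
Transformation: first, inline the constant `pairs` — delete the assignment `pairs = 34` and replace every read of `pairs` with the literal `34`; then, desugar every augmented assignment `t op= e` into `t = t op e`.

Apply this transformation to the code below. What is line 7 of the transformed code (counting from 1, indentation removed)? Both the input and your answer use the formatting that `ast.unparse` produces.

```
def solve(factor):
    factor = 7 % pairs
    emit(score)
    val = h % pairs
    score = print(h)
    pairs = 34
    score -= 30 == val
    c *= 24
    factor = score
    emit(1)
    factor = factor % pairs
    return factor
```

Transformed code:
def solve(factor):
    factor = 7 % 34
    emit(score)
    val = h % 34
    score = print(h)
    score = score - (30 == val)
    c = c * 24
    factor = score
    emit(1)
    factor = factor % 34
    return factor

c = c * 24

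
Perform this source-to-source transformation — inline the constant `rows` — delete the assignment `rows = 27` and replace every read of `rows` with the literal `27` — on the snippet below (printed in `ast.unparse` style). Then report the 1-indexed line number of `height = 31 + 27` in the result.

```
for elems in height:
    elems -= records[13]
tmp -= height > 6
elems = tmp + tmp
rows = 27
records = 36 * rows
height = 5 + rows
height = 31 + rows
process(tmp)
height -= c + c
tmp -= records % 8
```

Transformed code:
for elems in height:
    elems -= records[13]
tmp -= height > 6
elems = tmp + tmp
records = 36 * 27
height = 5 + 27
height = 31 + 27
process(tmp)
height -= c + c
tmp -= records % 8

7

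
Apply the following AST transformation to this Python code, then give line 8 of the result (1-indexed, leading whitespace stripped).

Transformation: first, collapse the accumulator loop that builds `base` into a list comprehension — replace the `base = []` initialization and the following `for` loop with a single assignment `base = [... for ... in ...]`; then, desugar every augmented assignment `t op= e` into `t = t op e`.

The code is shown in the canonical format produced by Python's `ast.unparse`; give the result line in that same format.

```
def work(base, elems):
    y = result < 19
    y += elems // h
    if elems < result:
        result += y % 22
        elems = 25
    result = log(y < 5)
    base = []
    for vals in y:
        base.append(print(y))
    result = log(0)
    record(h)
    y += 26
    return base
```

Transformed code:
def work(base, elems):
    y = result < 19
    y = y + elems // h
    if elems < result:
        result = result + y % 22
        elems = 25
    result = log(y < 5)
    base = [print(y) for vals in y]
    result = log(0)
    record(h)
    y = y + 26
    return base

base = [print(y) for vals in y]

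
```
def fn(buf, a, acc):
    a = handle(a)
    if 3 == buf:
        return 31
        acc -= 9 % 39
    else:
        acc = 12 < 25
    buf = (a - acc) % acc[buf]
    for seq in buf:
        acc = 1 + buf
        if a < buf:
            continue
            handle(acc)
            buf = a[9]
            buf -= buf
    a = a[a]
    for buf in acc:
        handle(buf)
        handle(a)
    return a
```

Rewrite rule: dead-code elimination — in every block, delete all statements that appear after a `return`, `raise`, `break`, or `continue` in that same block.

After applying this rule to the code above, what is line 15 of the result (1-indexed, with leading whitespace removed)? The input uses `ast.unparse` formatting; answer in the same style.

Transformed code:
def fn(buf, a, acc):
    a = handle(a)
    if 3 == buf:
        return 31
    else:
        acc = 12 < 25
    buf = (a - acc) % acc[buf]
    for seq in buf:
        acc = 1 + buf
        if a < buf:
            continue
    a = a[a]
    for buf in acc:
        handle(buf)
        handle(a)
    return a

handle(a)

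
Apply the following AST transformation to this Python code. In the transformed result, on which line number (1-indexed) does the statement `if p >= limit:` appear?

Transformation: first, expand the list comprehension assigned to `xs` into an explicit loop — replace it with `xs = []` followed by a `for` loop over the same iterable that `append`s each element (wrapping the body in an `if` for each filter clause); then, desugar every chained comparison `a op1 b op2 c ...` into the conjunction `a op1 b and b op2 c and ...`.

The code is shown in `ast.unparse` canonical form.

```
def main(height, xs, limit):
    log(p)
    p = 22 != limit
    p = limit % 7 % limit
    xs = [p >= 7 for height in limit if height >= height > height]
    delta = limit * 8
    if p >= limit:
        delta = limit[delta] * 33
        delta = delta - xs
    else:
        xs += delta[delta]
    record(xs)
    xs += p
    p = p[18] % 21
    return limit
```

10

Transformed code:
def main(height, xs, limit):
    log(p)
    p = 22 != limit
    p = limit % 7 % limit
    xs = []
    for height in limit:
        if height >= height and height > height:
            xs.append(p >= 7)
    delta = limit * 8
    if p >= limit:
        delta = limit[delta] * 33
        delta = delta - xs
    else:
        xs += delta[delta]
    record(xs)
    xs += p
    p = p[18] % 21
    return limit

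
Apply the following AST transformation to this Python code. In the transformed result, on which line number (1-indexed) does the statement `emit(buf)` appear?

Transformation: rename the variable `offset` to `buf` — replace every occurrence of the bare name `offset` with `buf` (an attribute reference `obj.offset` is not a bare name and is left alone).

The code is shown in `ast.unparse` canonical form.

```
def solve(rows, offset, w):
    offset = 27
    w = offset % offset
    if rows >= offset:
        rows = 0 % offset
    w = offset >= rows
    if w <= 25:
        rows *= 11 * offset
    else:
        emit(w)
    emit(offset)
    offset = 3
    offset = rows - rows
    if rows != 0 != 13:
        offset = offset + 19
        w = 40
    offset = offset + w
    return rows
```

11

Transformed code:
def solve(rows, buf, w):
    buf = 27
    w = buf % buf
    if rows >= buf:
        rows = 0 % buf
    w = buf >= rows
    if w <= 25:
        rows *= 11 * buf
    else:
        emit(w)
    emit(buf)
    buf = 3
    buf = rows - rows
    if rows != 0 != 13:
        buf = buf + 19
        w = 40
    buf = buf + w
    return rows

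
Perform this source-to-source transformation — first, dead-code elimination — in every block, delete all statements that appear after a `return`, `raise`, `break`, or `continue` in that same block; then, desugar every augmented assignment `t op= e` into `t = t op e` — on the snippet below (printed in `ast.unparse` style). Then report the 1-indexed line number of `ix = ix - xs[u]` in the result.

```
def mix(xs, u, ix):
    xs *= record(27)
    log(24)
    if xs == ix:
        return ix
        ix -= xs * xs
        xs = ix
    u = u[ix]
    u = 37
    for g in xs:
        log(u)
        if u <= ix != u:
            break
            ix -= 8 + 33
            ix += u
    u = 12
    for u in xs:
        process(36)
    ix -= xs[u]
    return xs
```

15

Transformed code:
def mix(xs, u, ix):
    xs = xs * record(27)
    log(24)
    if xs == ix:
        return ix
    u = u[ix]
    u = 37
    for g in xs:
        log(u)
        if u <= ix != u:
            break
    u = 12
    for u in xs:
        process(36)
    ix = ix - xs[u]
    return xs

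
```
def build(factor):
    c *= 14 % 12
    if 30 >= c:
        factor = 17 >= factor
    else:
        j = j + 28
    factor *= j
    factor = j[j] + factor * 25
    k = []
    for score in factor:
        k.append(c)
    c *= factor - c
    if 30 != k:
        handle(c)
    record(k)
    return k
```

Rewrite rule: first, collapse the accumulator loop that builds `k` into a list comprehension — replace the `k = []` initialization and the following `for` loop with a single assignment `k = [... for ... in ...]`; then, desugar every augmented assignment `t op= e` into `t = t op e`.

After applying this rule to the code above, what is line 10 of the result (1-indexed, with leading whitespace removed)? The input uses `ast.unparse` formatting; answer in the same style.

c = c * (factor - c)

Transformed code:
def build(factor):
    c = c * (14 % 12)
    if 30 >= c:
        factor = 17 >= factor
    else:
        j = j + 28
    factor = factor * j
    factor = j[j] + factor * 25
    k = [c for score in factor]
    c = c * (factor - c)
    if 30 != k:
        handle(c)
    record(k)
    return k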